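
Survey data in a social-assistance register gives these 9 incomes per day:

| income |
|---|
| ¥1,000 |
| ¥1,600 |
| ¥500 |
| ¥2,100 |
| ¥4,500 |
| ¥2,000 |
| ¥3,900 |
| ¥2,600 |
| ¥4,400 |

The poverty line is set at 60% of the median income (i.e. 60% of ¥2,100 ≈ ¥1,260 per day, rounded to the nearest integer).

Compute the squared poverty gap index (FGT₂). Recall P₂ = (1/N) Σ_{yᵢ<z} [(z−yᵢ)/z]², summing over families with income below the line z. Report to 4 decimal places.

0.0452

Below the line: ¥500, ¥1,000 (q = 2 of N = 9).
Normalized shortfalls: (1260−500)/1260 = 0.6032; (1260−1000)/1260 = 0.2063.
Squared: 0.3638; 0.0426.
Sum = 0.406400; P₂ = 0.406400 / 9 = 0.0452.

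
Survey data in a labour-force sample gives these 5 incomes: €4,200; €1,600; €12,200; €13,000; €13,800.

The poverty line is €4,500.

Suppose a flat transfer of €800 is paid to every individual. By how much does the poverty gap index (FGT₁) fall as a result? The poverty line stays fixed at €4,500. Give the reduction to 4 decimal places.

Before: below the line — €1,600, €4,200; poverty gap index (FGT₁) = 0.142222.
After the €800 transfer: below the line — €2,400; poverty gap index (FGT₁) = 0.093333.
Reduction = 0.142222 − 0.093333 = 0.0489.

0.0489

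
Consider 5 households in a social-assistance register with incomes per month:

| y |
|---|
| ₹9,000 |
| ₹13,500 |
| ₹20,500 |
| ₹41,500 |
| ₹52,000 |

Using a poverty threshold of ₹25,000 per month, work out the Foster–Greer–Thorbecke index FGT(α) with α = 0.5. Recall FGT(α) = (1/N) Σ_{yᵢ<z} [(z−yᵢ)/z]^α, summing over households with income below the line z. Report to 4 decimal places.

0.3805

Incomes under z: ₹9,000, ₹13,500, ₹20,500 (q = 3 of N = 5).
Normalized shortfalls: (25000−9000)/25000 = 0.6400; (25000−13500)/25000 = 0.4600; (25000−20500)/25000 = 0.1800.
Raised to α = 0.5: 0.80000; 0.67823; 0.42426.
Sum = 1.902497; FGT(0.5) = 1.902497 / 5 = 0.3805.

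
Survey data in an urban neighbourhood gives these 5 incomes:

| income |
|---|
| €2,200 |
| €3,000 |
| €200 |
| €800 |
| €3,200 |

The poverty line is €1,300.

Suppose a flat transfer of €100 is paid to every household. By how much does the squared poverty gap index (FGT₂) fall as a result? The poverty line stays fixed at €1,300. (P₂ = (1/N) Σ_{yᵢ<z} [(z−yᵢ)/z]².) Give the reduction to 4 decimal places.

Before: below the line — €200, €800; squared poverty gap index (FGT₂) = 0.172781.
After the €100 transfer: below the line — €300, €900; squared poverty gap index (FGT₂) = 0.137278.
Reduction = 0.172781 − 0.137278 = 0.0355.

0.0355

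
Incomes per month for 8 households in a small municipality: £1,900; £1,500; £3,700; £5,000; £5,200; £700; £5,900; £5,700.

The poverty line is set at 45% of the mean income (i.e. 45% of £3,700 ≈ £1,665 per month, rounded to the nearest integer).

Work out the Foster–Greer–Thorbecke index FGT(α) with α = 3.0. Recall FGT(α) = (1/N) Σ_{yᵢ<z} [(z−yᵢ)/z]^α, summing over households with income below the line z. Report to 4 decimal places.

Below the line: £700, £1,500 (q = 2 of N = 8).
Gap ratios (z−y)/z: (1665−700)/1665 = 0.5796; (1665−1500)/1665 = 0.0991.
Raised to α = 3.0: 0.19469; 0.00097.
Sum = 0.195661; FGT(3.0) = 0.195661 / 8 = 0.0245.

0.0245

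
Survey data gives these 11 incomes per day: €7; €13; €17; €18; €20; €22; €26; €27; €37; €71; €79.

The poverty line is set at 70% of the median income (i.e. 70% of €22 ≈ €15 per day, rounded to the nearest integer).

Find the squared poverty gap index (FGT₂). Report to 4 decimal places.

0.0275

Below z: €7, €13 (q = 2 of N = 11).
Gap ratios (z−y)/z: (15−7)/15 = 0.5333; (15−13)/15 = 0.1333.
Squared: 0.2844; 0.0178.
Sum = 0.302222; P₂ = 0.302222 / 11 = 0.0275.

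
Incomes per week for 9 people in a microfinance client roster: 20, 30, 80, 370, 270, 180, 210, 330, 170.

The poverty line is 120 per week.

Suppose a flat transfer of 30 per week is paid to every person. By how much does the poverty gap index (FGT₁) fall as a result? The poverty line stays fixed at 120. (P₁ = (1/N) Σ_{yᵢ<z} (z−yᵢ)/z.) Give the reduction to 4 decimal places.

Before: below the line — 20, 30, 80; poverty gap index (FGT₁) = 0.212963.
After the 30 transfer: below the line — 50, 60, 110; poverty gap index (FGT₁) = 0.129630.
Reduction = 0.212963 − 0.129630 = 0.0833.

0.0833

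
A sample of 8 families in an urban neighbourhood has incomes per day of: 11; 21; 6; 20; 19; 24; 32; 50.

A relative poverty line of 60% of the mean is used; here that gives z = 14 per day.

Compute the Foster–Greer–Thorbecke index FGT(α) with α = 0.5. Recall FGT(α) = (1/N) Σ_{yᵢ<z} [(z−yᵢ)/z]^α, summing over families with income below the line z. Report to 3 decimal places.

Below the line: 6, 11 (q = 2 of N = 8).
Shortfall ratios: (14−6)/14 = 0.5714; (14−11)/14 = 0.2143.
Raised to α = 0.5: 0.75593; 0.46291.
Sum = 1.218839; FGT(0.5) = 1.218839 / 8 = 0.152.

0.152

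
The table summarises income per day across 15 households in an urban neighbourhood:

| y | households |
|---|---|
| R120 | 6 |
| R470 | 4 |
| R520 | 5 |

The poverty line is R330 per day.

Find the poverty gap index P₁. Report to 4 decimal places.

Incomes under z: 6×R120 (q = 6 of N = 15).
Relative gaps: (330−120)/330 = 0.6364 (×6).
Σ = 3.818182. Dividing by the full population N = 15 gives P₁ = 0.2545.

0.2545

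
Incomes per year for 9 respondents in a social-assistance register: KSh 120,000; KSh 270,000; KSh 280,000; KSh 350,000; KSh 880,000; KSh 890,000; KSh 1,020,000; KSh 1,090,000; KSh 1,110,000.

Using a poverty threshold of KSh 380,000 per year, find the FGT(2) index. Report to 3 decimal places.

Incomes under z: KSh 120,000, KSh 270,000, KSh 280,000, KSh 350,000 (q = 4 of N = 9).
Normalized shortfalls: (380000−120000)/380000 = 0.6842; (380000−270000)/380000 = 0.2895; (380000−280000)/380000 = 0.2632; (380000−350000)/380000 = 0.0789.
Squared: 0.4681; 0.0838; 0.0693; 0.0062.
Sum = 0.627424; P₂ = 0.627424 / 9 = 0.070.

0.070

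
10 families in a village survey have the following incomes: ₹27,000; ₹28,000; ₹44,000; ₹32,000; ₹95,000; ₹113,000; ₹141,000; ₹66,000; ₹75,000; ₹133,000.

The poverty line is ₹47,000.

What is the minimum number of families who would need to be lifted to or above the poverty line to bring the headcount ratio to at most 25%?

Currently q = 4 of N = 10 are below the line (H = 0.400).
A headcount ratio of at most 25% allows at most ⌊0.25 × 10⌋ = 2 poor families.
So at least 4 − 2 = 2 must be lifted.

2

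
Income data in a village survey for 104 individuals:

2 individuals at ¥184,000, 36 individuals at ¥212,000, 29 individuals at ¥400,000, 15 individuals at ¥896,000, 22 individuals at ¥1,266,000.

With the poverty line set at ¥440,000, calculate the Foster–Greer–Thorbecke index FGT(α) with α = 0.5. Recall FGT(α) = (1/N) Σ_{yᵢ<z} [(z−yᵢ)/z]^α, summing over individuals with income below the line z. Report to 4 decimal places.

0.3479

Below z: 2×¥184,000, 36×¥212,000, 29×¥400,000 (q = 67 of N = 104).
Shortfall ratios: (440000−184000)/440000 = 0.5818 (×2); (440000−212000)/440000 = 0.5182 (×36); (440000−400000)/440000 = 0.0909 (×29).
Raised to α = 0.5: 0.76277 (×2); 0.71985 (×36); 0.30151 (×29).
Sum = 36.183914; FGT(0.5) = 36.183914 / 104 = 0.3479.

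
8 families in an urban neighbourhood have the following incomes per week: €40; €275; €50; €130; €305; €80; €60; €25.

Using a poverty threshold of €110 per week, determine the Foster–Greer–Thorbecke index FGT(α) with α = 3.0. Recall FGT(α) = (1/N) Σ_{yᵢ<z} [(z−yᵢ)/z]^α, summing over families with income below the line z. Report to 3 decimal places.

Poor units: €25, €40, €50, €60, €80 (q = 5 of N = 8).
Relative gaps: (110−25)/110 = 0.7727; (110−40)/110 = 0.6364; (110−50)/110 = 0.5455; (110−60)/110 = 0.4545; (110−80)/110 = 0.2727.
Raised to α = 3.0: 0.46140; 0.25770; 0.16228; 0.09391; 0.02029.
Sum = 0.995586; FGT(3.0) = 0.995586 / 8 = 0.124.

0.124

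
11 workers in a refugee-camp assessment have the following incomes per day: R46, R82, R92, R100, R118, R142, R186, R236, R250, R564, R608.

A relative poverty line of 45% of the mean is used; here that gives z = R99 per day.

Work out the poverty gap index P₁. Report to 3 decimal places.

0.071

Poor units: R46, R82, R92 (q = 3 of N = 11).
Relative gaps: (99−46)/99 = 0.5354; (99−82)/99 = 0.1717; (99−92)/99 = 0.0707.
Sum of shortfalls = 0.777778; P₁ averages over all N: 0.777778 / 11 = 0.071.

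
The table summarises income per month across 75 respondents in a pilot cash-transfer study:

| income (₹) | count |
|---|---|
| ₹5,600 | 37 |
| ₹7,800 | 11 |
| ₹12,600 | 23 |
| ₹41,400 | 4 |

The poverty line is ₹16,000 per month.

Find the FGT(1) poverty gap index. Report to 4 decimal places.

Poor units: 37×₹5,600, 11×₹7,800, 23×₹12,600 (q = 71 of N = 75).
Gap ratios (z−y)/z: (16000−5600)/16000 = 0.6500 (×37); (16000−7800)/16000 = 0.5125 (×11); (16000−12600)/16000 = 0.2125 (×23).
Sum of shortfalls = 34.575000; P₁ averages over all N: 34.575000 / 75 = 0.4610.

0.4610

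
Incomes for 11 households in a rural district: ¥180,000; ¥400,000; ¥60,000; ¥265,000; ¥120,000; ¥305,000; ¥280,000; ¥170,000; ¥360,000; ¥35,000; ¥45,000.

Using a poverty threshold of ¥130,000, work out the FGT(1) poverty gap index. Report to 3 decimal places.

Below z: ¥35,000, ¥45,000, ¥60,000, ¥120,000 (q = 4 of N = 11).
Shortfall ratios: (130000−35000)/130000 = 0.7308; (130000−45000)/130000 = 0.6538; (130000−60000)/130000 = 0.5385; (130000−120000)/130000 = 0.0769.
Σ = 2.000000. Dividing by the full population N = 11 gives P₁ = 0.182.

0.182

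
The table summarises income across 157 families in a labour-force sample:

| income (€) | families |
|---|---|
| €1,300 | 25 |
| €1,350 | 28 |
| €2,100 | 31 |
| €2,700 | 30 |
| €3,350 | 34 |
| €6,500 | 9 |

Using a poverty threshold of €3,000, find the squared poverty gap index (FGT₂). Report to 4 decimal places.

0.1248

Incomes under z: 25×€1,300, 28×€1,350, 31×€2,100, 30×€2,700 (q = 114 of N = 157).
Normalized shortfalls: (3000−1300)/3000 = 0.5667 (×25); (3000−1350)/3000 = 0.5500 (×28); (3000−2100)/3000 = 0.3000 (×31); (3000−2700)/3000 = 0.1000 (×30).
Squared: 0.3211 (×25); 0.3025 (×28); 0.0900 (×31); 0.0100 (×30).
Sum = 19.587778; P₂ = 19.587778 / 157 = 0.1248.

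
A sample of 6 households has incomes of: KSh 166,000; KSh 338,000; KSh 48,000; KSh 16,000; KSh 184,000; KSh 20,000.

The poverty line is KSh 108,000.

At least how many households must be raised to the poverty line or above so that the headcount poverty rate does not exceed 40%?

3 of the 6 households are poor, so H = 3/6 = 0.500.
A headcount ratio of at most 40% allows at most ⌊0.40 × 6⌋ = 2 poor households.
So at least 3 − 2 = 1 must be lifted.

1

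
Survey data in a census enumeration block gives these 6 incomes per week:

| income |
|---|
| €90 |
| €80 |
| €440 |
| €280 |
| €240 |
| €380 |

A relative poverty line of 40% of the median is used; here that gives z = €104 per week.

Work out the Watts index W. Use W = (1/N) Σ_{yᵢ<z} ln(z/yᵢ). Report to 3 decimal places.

Below the line: €80, €90 (q = 2 of N = 6).
Log gaps: ln(104/80) = 0.2624; ln(104/90) = 0.1446.
W = 0.406945 / 6 = 0.068.

0.068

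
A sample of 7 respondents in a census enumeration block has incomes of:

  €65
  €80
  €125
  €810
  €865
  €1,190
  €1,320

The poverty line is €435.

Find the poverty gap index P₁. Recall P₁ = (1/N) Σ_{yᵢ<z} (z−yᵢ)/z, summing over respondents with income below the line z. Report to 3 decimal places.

0.340

Poor units: €65, €80, €125 (q = 3 of N = 7).
Normalized shortfalls: (435−65)/435 = 0.8506; (435−80)/435 = 0.8161; (435−125)/435 = 0.7126.
Σ = 2.379310. Dividing by the full population N = 7 gives P₁ = 0.340.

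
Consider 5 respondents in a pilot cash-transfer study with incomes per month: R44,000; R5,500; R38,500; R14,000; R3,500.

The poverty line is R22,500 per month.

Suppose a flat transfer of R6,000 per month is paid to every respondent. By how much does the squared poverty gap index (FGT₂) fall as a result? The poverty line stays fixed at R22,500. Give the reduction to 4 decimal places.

0.1683

Before: below the line — R3,500, R5,500, R14,000; squared poverty gap index (FGT₂) = 0.285333.
After the R6,000 transfer: below the line — R9,500, R11,500, R20,000; squared poverty gap index (FGT₂) = 0.117037.
Reduction = 0.285333 − 0.117037 = 0.1683.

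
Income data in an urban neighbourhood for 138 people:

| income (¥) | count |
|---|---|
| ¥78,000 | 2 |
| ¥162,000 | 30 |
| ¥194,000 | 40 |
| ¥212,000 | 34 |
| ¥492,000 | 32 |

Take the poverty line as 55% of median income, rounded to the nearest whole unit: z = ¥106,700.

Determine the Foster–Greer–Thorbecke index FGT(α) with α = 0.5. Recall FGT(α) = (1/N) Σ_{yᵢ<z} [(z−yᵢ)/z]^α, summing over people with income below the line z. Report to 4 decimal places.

Incomes under z: 2×¥78,000 (q = 2 of N = 138).
Normalized shortfalls: (106700−78000)/106700 = 0.2690 (×2).
Raised to α = 0.5: 0.51863 (×2).
Sum = 1.037263; FGT(0.5) = 1.037263 / 138 = 0.0075.

0.0075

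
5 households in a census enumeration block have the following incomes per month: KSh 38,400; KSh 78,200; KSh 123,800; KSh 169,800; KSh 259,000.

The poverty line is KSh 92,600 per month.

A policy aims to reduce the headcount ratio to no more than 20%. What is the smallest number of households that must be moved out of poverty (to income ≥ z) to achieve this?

1

Currently q = 2 of N = 5 are below the line (H = 0.400).
A headcount ratio of at most 20% allows at most ⌊0.20 × 5⌋ = 1 poor households.
So at least 2 − 1 = 1 must be lifted.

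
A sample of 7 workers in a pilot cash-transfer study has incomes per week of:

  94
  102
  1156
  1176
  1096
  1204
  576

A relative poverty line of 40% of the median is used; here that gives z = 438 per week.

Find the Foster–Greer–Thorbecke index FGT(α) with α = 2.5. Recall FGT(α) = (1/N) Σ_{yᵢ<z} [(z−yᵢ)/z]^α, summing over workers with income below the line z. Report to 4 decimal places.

Below z: 94, 102 (q = 2 of N = 7).
Shortfall ratios: (438−94)/438 = 0.7854; (438−102)/438 = 0.7671.
Raised to α = 2.5: 0.54665; 0.51542.
Sum = 1.062074; FGT(2.5) = 1.062074 / 7 = 0.1517.

0.1517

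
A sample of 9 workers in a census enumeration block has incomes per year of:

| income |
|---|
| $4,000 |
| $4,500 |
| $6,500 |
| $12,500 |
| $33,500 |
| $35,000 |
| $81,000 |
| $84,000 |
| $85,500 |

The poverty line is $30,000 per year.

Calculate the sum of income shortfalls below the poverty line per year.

Below z: $4,000, $4,500, $6,500, $12,500 (q = 4 of N = 9).
Individual gaps: 30000−4000 = 26000; 30000−4500 = 25500; 30000−6500 = 23500; 30000−12500 = 17500.
Aggregate gap = $92,500.

$92,500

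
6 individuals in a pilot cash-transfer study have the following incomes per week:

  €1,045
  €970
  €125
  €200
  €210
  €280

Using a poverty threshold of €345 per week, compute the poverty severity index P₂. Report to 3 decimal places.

0.129

Below the line: €125, €200, €210, €280 (q = 4 of N = 6).
Gap ratios (z−y)/z: (345−125)/345 = 0.6377; (345−200)/345 = 0.4203; (345−210)/345 = 0.3913; (345−280)/345 = 0.1884.
Squared: 0.4066; 0.1766; 0.1531; 0.0355.
Sum = 0.771897; P₂ = 0.771897 / 6 = 0.129.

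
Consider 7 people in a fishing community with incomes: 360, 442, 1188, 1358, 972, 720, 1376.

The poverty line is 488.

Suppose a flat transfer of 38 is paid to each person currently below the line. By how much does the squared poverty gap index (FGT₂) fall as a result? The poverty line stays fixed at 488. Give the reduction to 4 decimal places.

0.0062

Before: below the line — 360, 442; squared poverty gap index (FGT₂) = 0.011098.
After the 38 transfer: below the line — 398, 480; squared poverty gap index (FGT₂) = 0.004897.
Reduction = 0.011098 − 0.004897 = 0.0062.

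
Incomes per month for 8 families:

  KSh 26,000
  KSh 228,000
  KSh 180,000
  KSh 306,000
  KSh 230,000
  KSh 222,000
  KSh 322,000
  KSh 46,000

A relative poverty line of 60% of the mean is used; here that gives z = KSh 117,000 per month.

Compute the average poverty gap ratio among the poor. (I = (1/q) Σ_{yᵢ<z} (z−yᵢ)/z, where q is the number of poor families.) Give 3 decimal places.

0.692

Below the line: KSh 26,000, KSh 46,000 (q = 2 of N = 8).
Relative gaps: 0.7778, 0.6068; sum = 1.384615.
The income-gap ratio divides by q (the poor only): 1.384615 / 2 = 0.692.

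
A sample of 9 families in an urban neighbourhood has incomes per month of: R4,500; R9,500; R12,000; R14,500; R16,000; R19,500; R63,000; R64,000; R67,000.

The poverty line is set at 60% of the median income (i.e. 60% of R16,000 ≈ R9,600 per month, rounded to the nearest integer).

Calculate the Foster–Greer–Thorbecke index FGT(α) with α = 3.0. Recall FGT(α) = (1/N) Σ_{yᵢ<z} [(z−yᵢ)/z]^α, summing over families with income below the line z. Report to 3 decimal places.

0.017

Incomes under z: R4,500, R9,500 (q = 2 of N = 9).
Normalized shortfalls: (9600−4500)/9600 = 0.5312; (9600−9500)/9600 = 0.0104.
Raised to α = 3.0: 0.14993; 0.00000.
Sum = 0.149934; FGT(3.0) = 0.149934 / 9 = 0.017.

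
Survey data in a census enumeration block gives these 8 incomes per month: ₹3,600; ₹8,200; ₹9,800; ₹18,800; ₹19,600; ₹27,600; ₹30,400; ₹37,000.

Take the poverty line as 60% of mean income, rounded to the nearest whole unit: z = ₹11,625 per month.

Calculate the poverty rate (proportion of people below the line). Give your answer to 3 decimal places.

3 of the 8 people have income below ₹11,625.
H = 3/8 = 0.375.

0.375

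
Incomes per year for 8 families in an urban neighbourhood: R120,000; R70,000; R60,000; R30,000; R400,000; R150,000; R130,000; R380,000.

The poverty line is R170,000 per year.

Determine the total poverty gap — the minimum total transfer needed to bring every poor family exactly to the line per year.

R460,000

Incomes under z: R30,000, R60,000, R70,000, R120,000, R130,000, R150,000 (q = 6 of N = 8).
Individual gaps: 170000−30000 = 140000; 170000−60000 = 110000; 170000−70000 = 100000; 170000−120000 = 50000; 170000−130000 = 40000; 170000−150000 = 20000.
Aggregate gap = R460,000.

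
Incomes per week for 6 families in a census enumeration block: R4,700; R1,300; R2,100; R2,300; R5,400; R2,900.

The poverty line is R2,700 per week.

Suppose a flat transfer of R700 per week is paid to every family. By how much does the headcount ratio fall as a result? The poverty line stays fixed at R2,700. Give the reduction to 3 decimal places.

Before: below the line — R1,300, R2,100, R2,300; headcount ratio = 0.50000.
After the R700 transfer: below the line — R2,000; headcount ratio = 0.16667.
Reduction = 0.50000 − 0.16667 = 0.333.

0.333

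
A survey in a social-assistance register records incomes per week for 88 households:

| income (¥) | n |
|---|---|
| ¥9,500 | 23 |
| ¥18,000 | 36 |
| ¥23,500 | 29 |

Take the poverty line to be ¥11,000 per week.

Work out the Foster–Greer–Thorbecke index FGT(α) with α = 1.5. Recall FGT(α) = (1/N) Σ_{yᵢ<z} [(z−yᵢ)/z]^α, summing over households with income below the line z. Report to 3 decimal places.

0.013

Below the line: 23×¥9,500 (q = 23 of N = 88).
Shortfall ratios: (11000−9500)/11000 = 0.1364 (×23).
Raised to α = 1.5: 0.05036 (×23).
Sum = 1.158179; FGT(1.5) = 1.158179 / 88 = 0.013.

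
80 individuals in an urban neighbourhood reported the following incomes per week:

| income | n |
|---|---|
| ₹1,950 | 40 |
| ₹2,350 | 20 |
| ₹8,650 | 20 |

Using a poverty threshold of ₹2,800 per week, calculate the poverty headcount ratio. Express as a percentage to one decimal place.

60 of the 80 individuals have income below ₹2,800.
H = 60/80 = 75.0%.

75.0%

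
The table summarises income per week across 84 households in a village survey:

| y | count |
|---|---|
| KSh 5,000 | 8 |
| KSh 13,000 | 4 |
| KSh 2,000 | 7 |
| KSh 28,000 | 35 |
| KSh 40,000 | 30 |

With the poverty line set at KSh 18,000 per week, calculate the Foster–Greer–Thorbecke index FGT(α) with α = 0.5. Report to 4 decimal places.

Incomes under z: 7×KSh 2,000, 8×KSh 5,000, 4×KSh 13,000 (q = 19 of N = 84).
Normalized shortfalls: (18000−2000)/18000 = 0.8889 (×7); (18000−5000)/18000 = 0.7222 (×8); (18000−13000)/18000 = 0.2778 (×4).
Raised to α = 0.5: 0.94281 (×7); 0.84984 (×8); 0.52705 (×4).
Sum = 15.506541; FGT(0.5) = 15.506541 / 84 = 0.1846.

0.1846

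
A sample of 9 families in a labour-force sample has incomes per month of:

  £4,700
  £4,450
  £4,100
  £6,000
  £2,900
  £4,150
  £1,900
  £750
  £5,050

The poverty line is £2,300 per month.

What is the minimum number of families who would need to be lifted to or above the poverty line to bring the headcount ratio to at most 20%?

2 of the 9 families are poor, so H = 2/9 = 0.222.
A headcount ratio of at most 20% allows at most ⌊0.20 × 9⌋ = 1 poor families.
So at least 2 − 1 = 1 must be lifted.

1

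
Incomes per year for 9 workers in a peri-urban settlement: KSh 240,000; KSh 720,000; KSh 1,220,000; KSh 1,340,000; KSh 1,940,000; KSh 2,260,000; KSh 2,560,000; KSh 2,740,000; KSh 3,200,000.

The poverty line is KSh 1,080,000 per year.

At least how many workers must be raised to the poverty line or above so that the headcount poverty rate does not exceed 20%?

1

2 of the 9 workers are poor, so H = 2/9 = 0.222.
A headcount ratio of at most 20% allows at most ⌊0.20 × 9⌋ = 1 poor workers.
So at least 2 − 1 = 1 must be lifted.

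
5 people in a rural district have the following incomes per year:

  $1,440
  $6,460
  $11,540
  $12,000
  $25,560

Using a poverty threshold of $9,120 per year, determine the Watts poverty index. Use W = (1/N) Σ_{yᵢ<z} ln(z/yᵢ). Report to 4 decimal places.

0.4381

Incomes under z: $1,440, $6,460 (q = 2 of N = 5).
Log shortfalls: ln(9120/1440) = 1.8458; ln(9120/6460) = 0.3448.
W = 2.190667 / 5 = 0.4381.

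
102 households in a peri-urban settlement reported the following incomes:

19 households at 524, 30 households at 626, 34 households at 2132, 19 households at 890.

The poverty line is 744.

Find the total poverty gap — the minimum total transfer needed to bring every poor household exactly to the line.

Incomes under z: 19×524, 30×626 (q = 49 of N = 102).
Individual gaps: 19×(744−524) = 4180; 30×(744−626) = 3540.
Aggregate gap = 7720.

7720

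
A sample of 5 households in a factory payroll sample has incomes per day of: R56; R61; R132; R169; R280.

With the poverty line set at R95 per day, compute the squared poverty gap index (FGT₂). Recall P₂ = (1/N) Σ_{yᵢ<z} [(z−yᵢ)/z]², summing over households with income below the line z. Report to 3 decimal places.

Below z: R56, R61 (q = 2 of N = 5).
Relative gaps: (95−56)/95 = 0.4105; (95−61)/95 = 0.3579.
Squared: 0.1685; 0.1281.
Sum = 0.296620; P₂ = 0.296620 / 5 = 0.059.

0.059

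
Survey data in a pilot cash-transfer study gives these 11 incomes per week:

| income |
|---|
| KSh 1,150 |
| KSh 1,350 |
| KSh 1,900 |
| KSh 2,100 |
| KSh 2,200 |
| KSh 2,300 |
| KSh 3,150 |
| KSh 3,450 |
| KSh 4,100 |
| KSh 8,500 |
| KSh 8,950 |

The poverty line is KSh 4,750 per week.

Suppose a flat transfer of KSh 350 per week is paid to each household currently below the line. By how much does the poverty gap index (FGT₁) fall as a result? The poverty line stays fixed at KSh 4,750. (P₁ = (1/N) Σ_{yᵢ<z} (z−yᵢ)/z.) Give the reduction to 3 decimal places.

Before: below the line — KSh 1,150, KSh 1,350, KSh 1,900, KSh 2,100, KSh 2,200, KSh 2,300, KSh 3,150, KSh 3,450, KSh 4,100; poverty gap index (FGT₁) = 0.40287.
After the KSh 350 transfer: below the line — KSh 1,500, KSh 1,700, KSh 2,250, KSh 2,450, KSh 2,550, KSh 2,650, KSh 3,500, KSh 3,800, KSh 4,450; poverty gap index (FGT₁) = 0.34258.
Reduction = 0.40287 − 0.34258 = 0.060.

0.060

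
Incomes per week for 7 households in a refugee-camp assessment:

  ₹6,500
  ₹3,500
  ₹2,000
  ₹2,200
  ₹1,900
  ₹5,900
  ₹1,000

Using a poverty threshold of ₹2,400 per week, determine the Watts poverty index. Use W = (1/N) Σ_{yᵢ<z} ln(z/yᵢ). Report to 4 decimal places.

0.1969

Below the line: ₹1,000, ₹1,900, ₹2,000, ₹2,200 (q = 4 of N = 7).
ln(z/y) terms: ln(2400/1000) = 0.8755; ln(2400/1900) = 0.2336; ln(2400/2000) = 0.1823; ln(2400/2200) = 0.0870.
W = 1.378417 / 7 = 0.1969.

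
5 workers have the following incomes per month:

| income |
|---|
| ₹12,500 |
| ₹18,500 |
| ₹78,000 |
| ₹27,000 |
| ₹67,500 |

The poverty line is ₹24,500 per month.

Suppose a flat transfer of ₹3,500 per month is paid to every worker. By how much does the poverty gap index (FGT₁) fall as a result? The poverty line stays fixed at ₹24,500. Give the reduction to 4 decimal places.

0.0571

Before: below the line — ₹12,500, ₹18,500; poverty gap index (FGT₁) = 0.146939.
After the ₹3,500 transfer: below the line — ₹16,000, ₹22,000; poverty gap index (FGT₁) = 0.089796.
Reduction = 0.146939 − 0.089796 = 0.0571.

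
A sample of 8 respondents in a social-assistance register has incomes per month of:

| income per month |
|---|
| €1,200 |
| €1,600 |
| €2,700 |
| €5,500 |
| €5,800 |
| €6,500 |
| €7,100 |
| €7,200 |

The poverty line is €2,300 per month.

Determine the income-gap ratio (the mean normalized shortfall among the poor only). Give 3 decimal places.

0.391

Incomes under z: €1,200, €1,600 (q = 2 of N = 8).
Shortfall ratios (z−y)/z: 0.4783, 0.3043; sum = 0.782609.
I averages over the q = 2 poor units only: 0.782609 / 2 = 0.391.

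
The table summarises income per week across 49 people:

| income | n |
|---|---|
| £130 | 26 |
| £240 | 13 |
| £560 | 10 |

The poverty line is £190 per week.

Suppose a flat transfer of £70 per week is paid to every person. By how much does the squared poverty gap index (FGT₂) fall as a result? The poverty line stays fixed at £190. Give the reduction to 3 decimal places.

0.053

Before: below the line — 26×£130; squared poverty gap index (FGT₂) = 0.05291.
After the £70 transfer: below the line — none; squared poverty gap index (FGT₂) = 0.00000.
Reduction = 0.05291 − 0.00000 = 0.053.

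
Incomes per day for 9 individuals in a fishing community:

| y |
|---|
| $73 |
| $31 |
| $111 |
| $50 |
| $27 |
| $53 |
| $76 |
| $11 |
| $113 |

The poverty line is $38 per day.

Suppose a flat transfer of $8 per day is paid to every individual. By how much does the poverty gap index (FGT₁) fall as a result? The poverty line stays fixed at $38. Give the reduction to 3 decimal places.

0.067

Before: below the line — $11, $27, $31; poverty gap index (FGT₁) = 0.13158.
After the $8 transfer: below the line — $19, $35; poverty gap index (FGT₁) = 0.06433.
Reduction = 0.13158 − 0.06433 = 0.067.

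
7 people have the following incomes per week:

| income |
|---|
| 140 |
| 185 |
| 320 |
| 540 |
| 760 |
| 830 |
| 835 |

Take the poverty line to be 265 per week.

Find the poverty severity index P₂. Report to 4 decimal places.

0.0448

Poor units: 140, 185 (q = 2 of N = 7).
Gap ratios (z−y)/z: (265−140)/265 = 0.4717; (265−185)/265 = 0.3019.
Squared: 0.2225; 0.0911.
Sum = 0.313635; P₂ = 0.313635 / 7 = 0.0448.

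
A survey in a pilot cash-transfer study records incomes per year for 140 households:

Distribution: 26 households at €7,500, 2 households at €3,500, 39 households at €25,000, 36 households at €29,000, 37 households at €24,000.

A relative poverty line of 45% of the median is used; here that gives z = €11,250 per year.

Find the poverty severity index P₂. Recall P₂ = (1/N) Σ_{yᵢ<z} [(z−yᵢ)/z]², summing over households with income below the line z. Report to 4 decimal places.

0.0274

Below the line: 2×€3,500, 26×€7,500 (q = 28 of N = 140).
Gap ratios (z−y)/z: (11250−3500)/11250 = 0.6889 (×2); (11250−7500)/11250 = 0.3333 (×26).
Squared: 0.4746 (×2); 0.1111 (×26).
Sum = 3.838025; P₂ = 3.838025 / 140 = 0.0274.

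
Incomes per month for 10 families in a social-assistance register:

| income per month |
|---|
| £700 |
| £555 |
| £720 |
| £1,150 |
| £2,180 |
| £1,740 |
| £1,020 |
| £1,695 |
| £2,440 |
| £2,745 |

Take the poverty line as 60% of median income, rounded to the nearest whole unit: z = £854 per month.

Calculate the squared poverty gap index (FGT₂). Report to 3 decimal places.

0.018

Below z: £555, £700, £720 (q = 3 of N = 10).
Relative gaps: (854−555)/854 = 0.3501; (854−700)/854 = 0.1803; (854−720)/854 = 0.1569.
Squared: 0.1226; 0.0325; 0.0246.
Sum = 0.179720; P₂ = 0.179720 / 10 = 0.018.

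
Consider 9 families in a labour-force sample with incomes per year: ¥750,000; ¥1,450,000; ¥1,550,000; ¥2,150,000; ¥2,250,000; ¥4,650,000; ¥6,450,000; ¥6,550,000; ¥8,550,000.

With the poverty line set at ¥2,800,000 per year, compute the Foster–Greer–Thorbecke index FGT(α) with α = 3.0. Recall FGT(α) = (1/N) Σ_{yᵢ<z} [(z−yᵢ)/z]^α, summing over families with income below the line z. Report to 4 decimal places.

0.0682

Incomes under z: ¥750,000, ¥1,450,000, ¥1,550,000, ¥2,150,000, ¥2,250,000 (q = 5 of N = 9).
Relative gaps: (2800000−750000)/2800000 = 0.7321; (2800000−1450000)/2800000 = 0.4821; (2800000−1550000)/2800000 = 0.4464; (2800000−2150000)/2800000 = 0.2321; (2800000−2250000)/2800000 = 0.1964.
Raised to α = 3.0: 0.39245; 0.11208; 0.08897; 0.01251; 0.00758.
Sum = 0.613594; FGT(3.0) = 0.613594 / 9 = 0.0682.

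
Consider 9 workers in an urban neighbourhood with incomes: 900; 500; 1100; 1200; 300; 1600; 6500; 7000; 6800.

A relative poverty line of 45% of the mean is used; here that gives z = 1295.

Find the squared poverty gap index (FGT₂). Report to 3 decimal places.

0.121

Below the line: 300, 500, 900, 1100, 1200 (q = 5 of N = 9).
Gap ratios (z−y)/z: (1295−300)/1295 = 0.7683; (1295−500)/1295 = 0.6139; (1295−900)/1295 = 0.3050; (1295−1100)/1295 = 0.1506; (1295−1200)/1295 = 0.0734.
Squared: 0.5903; 0.3769; 0.0930; 0.0227; 0.0054.
Sum = 1.088311; P₂ = 1.088311 / 9 = 0.121.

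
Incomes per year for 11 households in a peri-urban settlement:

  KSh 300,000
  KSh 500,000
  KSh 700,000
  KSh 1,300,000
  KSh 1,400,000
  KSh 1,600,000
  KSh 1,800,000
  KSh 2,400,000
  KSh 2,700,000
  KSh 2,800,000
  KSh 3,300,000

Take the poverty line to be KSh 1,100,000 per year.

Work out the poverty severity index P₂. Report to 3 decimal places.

Below z: KSh 300,000, KSh 500,000, KSh 700,000 (q = 3 of N = 11).
Normalized shortfalls: (1100000−300000)/1100000 = 0.7273; (1100000−500000)/1100000 = 0.5455; (1100000−700000)/1100000 = 0.3636.
Squared: 0.5289; 0.2975; 0.1322.
Sum = 0.958678; P₂ = 0.958678 / 11 = 0.087.

0.087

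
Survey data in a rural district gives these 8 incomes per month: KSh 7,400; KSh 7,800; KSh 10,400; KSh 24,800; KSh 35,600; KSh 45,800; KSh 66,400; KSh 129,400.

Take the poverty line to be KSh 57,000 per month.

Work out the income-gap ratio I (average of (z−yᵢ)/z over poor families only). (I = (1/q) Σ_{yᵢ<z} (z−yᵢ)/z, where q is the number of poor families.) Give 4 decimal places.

Below the line: KSh 7,400, KSh 7,800, KSh 10,400, KSh 24,800, KSh 35,600, KSh 45,800 (q = 6 of N = 8).
Relative gaps: 0.8702, 0.8632, 0.8175, 0.5649, 0.3754, 0.1965; sum = 3.687719.
I averages over the q = 6 poor units only: 3.687719 / 6 = 0.6146.

0.6146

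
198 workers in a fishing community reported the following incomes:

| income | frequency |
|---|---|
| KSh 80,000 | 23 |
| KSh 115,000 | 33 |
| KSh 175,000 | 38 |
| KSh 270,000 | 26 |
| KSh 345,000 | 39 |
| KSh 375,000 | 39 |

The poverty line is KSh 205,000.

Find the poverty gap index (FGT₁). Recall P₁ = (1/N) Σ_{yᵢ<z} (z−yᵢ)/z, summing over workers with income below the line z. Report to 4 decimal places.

0.1721

Below z: 23×KSh 80,000, 33×KSh 115,000, 38×KSh 175,000 (q = 94 of N = 198).
Relative gaps: (205000−80000)/205000 = 0.6098 (×23); (205000−115000)/205000 = 0.4390 (×33); (205000−175000)/205000 = 0.1463 (×38).
Σ = 34.073171. Dividing by the full population N = 198 gives P₁ = 0.1721.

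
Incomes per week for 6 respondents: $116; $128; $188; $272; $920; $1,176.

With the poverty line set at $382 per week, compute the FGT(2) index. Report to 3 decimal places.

Below the line: $116, $128, $188, $272 (q = 4 of N = 6).
Gap ratios (z−y)/z: (382−116)/382 = 0.6963; (382−128)/382 = 0.6649; (382−188)/382 = 0.5079; (382−272)/382 = 0.2880.
Squared: 0.4849; 0.4421; 0.2579; 0.0829.
Sum = 1.267838; P₂ = 1.267838 / 6 = 0.211.

0.211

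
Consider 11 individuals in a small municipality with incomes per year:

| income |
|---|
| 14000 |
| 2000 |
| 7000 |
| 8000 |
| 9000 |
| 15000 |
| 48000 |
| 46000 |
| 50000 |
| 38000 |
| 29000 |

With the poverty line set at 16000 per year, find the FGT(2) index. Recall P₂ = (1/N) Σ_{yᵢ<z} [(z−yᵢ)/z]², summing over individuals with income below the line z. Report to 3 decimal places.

Below the line: 2000, 7000, 8000, 9000, 14000, 15000 (q = 6 of N = 11).
Shortfall ratios: (16000−2000)/16000 = 0.8750; (16000−7000)/16000 = 0.5625; (16000−8000)/16000 = 0.5000; (16000−9000)/16000 = 0.4375; (16000−14000)/16000 = 0.1250; (16000−15000)/16000 = 0.0625.
Squared: 0.7656; 0.3164; 0.2500; 0.1914; 0.0156; 0.0039.
Sum = 1.542969; P₂ = 1.542969 / 11 = 0.140.

0.140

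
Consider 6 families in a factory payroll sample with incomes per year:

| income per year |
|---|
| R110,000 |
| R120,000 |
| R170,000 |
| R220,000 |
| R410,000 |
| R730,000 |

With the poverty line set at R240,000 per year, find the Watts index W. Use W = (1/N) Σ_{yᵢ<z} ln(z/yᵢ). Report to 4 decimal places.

Poor units: R110,000, R120,000, R170,000, R220,000 (q = 4 of N = 6).
Log shortfalls: ln(240000/110000) = 0.7802; ln(240000/120000) = 0.6931; ln(240000/170000) = 0.3448; ln(240000/220000) = 0.0870.
W = 1.905158 / 6 = 0.3175.

0.3175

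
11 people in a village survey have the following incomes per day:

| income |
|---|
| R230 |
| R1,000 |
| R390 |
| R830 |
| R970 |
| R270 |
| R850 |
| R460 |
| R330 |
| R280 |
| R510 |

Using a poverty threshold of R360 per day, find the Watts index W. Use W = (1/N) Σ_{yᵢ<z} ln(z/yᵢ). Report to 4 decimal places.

0.0976

Below the line: R230, R270, R280, R330 (q = 4 of N = 11).
Log shortfalls: ln(360/230) = 0.4480; ln(360/270) = 0.2877; ln(360/280) = 0.2513; ln(360/330) = 0.0870.
W = 1.074033 / 11 = 0.0976.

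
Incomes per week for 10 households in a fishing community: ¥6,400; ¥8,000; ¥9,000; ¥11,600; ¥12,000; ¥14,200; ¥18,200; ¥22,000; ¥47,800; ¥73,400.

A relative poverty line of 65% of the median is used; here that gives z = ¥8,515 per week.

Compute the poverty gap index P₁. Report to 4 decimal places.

0.0309

Poor units: ¥6,400, ¥8,000 (q = 2 of N = 10).
Normalized shortfalls: (8515−6400)/8515 = 0.2484; (8515−8000)/8515 = 0.0605.
Σ = 0.308867. Dividing by the full population N = 10 gives P₁ = 0.0309.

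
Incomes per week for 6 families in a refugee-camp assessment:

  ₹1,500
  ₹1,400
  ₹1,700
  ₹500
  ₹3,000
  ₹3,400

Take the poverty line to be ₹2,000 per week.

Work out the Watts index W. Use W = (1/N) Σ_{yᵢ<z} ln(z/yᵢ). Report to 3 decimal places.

Poor units: ₹500, ₹1,400, ₹1,500, ₹1,700 (q = 4 of N = 6).
Log shortfalls: ln(2000/500) = 1.3863; ln(2000/1400) = 0.3567; ln(2000/1500) = 0.2877; ln(2000/1700) = 0.1625.
W = 2.193170 / 6 = 0.366.

0.366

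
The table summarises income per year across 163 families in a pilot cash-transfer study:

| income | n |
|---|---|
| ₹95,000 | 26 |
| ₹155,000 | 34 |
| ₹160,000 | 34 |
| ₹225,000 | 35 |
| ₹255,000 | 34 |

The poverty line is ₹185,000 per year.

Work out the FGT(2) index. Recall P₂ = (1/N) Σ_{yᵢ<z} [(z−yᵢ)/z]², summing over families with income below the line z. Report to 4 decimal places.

0.0470

Below the line: 26×₹95,000, 34×₹155,000, 34×₹160,000 (q = 94 of N = 163).
Relative gaps: (185000−95000)/185000 = 0.4865 (×26); (185000−155000)/185000 = 0.1622 (×34); (185000−160000)/185000 = 0.1351 (×34).
Squared: 0.2367 (×26); 0.0263 (×34); 0.0183 (×34).
Sum = 7.668371; P₂ = 7.668371 / 163 = 0.0470.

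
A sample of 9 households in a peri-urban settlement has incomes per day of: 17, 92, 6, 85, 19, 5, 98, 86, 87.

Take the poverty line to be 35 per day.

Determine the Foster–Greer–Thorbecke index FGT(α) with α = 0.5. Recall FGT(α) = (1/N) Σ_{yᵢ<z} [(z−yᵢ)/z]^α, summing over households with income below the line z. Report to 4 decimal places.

Incomes under z: 5, 6, 17, 19 (q = 4 of N = 9).
Gap ratios (z−y)/z: (35−5)/35 = 0.8571; (35−6)/35 = 0.8286; (35−17)/35 = 0.5143; (35−19)/35 = 0.4571.
Raised to α = 0.5: 0.92582; 0.91026; 0.71714; 0.67612.
Sum = 3.229340; FGT(0.5) = 3.229340 / 9 = 0.3588.

0.3588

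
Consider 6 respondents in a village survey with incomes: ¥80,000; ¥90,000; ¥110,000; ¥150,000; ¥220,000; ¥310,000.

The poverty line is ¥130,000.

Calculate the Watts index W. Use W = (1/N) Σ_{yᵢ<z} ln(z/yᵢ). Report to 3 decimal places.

0.170

Below z: ¥80,000, ¥90,000, ¥110,000 (q = 3 of N = 6).
Log shortfalls: ln(130000/80000) = 0.4855; ln(130000/90000) = 0.3677; ln(130000/110000) = 0.1671.
W = 1.020287 / 6 = 0.170.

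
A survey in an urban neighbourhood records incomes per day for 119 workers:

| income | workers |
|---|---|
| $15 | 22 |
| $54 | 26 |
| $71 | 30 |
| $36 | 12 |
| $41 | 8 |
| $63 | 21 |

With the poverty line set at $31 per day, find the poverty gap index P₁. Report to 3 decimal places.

0.095

Incomes under z: 22×$15 (q = 22 of N = 119).
Normalized shortfalls: (31−15)/31 = 0.5161 (×22).
Sum of shortfalls = 11.354839; P₁ averages over all N: 11.354839 / 119 = 0.095.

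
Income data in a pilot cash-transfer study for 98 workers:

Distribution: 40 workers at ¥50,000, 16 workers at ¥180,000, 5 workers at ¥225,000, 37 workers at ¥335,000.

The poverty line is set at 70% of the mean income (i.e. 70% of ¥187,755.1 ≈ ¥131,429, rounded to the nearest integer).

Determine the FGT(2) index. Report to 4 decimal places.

0.1567

Below z: 40×¥50,000 (q = 40 of N = 98).
Gap ratios (z−y)/z: (131429−50000)/131429 = 0.6196 (×40).
Squared: 0.3839 (×40).
Sum = 15.354504; P₂ = 15.354504 / 98 = 0.1567.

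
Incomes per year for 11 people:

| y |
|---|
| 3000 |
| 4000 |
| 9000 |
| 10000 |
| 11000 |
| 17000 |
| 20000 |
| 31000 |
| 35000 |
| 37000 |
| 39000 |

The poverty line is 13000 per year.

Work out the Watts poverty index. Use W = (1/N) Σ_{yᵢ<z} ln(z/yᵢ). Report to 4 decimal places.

Below z: 3000, 4000, 9000, 10000, 11000 (q = 5 of N = 11).
Log shortfalls: ln(13000/3000) = 1.4663; ln(13000/4000) = 1.1787; ln(13000/9000) = 0.3677; ln(13000/10000) = 0.2624; ln(13000/11000) = 0.1671.
W = 3.442135 / 11 = 0.3129.

0.3129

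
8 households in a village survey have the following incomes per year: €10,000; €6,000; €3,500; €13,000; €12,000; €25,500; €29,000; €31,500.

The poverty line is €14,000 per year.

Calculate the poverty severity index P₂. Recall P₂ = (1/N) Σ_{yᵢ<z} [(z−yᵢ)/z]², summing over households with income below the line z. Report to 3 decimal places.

Below z: €3,500, €6,000, €10,000, €12,000, €13,000 (q = 5 of N = 8).
Relative gaps: (14000−3500)/14000 = 0.7500; (14000−6000)/14000 = 0.5714; (14000−10000)/14000 = 0.2857; (14000−12000)/14000 = 0.1429; (14000−13000)/14000 = 0.0714.
Squared: 0.5625; 0.3265; 0.0816; 0.0204; 0.0051.
Sum = 0.996173; P₂ = 0.996173 / 8 = 0.125.

0.125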